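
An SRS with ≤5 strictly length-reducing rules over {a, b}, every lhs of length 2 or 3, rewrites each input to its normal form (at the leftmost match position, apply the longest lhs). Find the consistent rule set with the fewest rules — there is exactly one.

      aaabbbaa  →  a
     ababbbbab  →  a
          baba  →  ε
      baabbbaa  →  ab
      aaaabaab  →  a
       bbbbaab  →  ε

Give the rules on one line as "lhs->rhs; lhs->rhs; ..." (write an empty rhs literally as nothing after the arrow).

  | aaabbbaa => babbbaa => bbbaa => baa => a
  | ababbbbab => abbbbbab => abbbab => abab => abb => a
  | baba => ba => ε
  | baabbbaa => abbbaa => abaa => aba => ab

aa->b; aba->ab; ba->; bb->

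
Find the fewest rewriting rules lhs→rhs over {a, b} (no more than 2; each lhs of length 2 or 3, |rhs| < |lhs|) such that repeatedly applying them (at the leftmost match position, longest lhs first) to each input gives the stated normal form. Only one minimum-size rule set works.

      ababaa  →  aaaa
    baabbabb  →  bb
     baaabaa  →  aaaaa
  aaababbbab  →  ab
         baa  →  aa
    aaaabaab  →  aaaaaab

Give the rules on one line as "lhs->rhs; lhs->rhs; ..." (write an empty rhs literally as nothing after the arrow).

abb->bb; ba->a

  | ababaa => aabaa => aaaa
  | baabbabb => aabbabb => abbabb => bbabb => babb => abb => bb
  | baaabaa => aaabaa => aaaaa
  | aaababbbab => aaaabbbab => aaabbbab => aabbbab => abbbab => bbbab => bbab => bab => ab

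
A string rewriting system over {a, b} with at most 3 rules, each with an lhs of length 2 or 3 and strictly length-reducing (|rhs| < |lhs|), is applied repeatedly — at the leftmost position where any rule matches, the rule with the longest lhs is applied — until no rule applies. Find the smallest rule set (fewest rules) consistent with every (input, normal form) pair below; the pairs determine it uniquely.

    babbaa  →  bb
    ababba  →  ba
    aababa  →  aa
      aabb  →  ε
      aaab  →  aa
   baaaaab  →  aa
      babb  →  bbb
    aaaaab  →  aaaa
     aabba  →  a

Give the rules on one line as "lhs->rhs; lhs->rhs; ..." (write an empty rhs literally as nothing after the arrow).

ab->; baa->; bab->bb

  | babbaa => bbbaa => bb
  | ababba => abba => ba
  | aababa => aaba => aa
  | aabb => ab => ε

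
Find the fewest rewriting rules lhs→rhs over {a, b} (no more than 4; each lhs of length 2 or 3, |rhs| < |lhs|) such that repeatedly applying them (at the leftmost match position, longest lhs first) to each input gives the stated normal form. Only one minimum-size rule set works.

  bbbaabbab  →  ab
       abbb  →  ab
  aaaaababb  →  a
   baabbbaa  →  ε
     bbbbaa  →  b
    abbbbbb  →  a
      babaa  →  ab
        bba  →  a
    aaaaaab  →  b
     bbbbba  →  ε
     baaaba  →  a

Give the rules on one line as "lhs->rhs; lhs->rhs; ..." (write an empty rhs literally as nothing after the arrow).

aa->b; ba->; baa->ab; bb->

  | bbbaabbab => baabbab => abbbab => abab => ab
  | abbb => ab
  | aaaaababb => baaababb => abababb => ababb => abb => a
  | baabbbaa => abbbbaa => abbaa => aaa => ba => ε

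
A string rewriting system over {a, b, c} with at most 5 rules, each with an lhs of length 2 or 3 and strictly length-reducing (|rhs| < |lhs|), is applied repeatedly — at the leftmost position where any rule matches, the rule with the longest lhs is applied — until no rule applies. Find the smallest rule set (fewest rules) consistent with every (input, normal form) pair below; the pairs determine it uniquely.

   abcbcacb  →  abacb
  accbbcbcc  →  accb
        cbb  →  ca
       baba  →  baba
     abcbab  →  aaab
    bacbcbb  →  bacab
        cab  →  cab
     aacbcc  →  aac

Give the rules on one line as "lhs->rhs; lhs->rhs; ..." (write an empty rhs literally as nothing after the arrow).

  | abcbcacb => abbcacb => abacb
  | accbbcbcc => accbbcc => accbc => accb
  | cbb => ca
  | baba

bb->a; bbc->b; bc->b; bcc->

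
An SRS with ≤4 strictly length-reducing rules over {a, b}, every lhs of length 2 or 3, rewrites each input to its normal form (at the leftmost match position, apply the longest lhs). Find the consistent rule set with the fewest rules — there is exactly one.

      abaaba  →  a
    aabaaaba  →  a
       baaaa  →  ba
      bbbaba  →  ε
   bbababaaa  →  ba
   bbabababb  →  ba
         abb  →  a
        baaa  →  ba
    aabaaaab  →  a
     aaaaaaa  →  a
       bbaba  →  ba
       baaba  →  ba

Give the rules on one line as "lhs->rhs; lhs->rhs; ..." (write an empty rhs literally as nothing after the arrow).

  | abaaba => aaaba => aaba => aba => aa => a
  | aabaaaba => abaaaba => aaaaba => aaaba => aaba => aba => aa => a
  | baaaa => baaa => baa => ba
  | bbbaba => bba => ε

aa->a; ab->a; bba->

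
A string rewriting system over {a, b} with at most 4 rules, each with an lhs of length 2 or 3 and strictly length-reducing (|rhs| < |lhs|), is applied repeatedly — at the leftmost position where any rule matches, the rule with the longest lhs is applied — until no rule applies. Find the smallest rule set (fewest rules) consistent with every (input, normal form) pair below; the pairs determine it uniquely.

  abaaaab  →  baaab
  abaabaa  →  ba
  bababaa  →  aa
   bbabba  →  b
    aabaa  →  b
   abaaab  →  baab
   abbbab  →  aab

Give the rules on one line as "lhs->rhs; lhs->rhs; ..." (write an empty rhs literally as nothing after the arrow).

aba->b; bb->b; bbb->

  | abaaaab => baaab
  | abaabaa => babaa => bba => ba
  | bababaa => bbbaa => aa
  | bbabba => babba => baba => bb => b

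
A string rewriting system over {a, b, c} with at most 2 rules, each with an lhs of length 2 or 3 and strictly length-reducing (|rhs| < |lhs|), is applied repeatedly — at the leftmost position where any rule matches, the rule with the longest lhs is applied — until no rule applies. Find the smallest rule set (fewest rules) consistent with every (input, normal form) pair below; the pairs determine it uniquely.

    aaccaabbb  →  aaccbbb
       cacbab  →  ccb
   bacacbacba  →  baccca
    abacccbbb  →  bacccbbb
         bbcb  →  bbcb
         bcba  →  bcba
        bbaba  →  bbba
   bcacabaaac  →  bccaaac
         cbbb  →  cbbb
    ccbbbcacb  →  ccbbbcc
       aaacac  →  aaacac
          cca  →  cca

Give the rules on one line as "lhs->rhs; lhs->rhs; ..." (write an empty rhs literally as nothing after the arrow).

  | aaccaabbb => aaccabbb => aaccbbb
  | cacbab => ccab => ccb
  | bacacbacba => baccacba => baccca
  | abacccbbb => bacccbbb

ab->b; acb->c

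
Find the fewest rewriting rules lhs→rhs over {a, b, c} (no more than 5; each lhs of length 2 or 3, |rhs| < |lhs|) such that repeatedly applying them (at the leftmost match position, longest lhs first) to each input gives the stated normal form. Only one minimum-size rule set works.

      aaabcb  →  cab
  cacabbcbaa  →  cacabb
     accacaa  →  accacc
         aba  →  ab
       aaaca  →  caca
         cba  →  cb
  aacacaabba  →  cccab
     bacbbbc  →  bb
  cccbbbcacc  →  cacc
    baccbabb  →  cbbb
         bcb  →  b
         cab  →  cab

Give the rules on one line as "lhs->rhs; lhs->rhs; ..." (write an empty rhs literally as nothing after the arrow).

aa->c; ba->b; bc->; ccb->aa

  | aaabcb => cabcb => cab
  | cacabbcbaa => cacabbaa => cacabba => cacabb
  | accacaa => accacc
  | aba => ab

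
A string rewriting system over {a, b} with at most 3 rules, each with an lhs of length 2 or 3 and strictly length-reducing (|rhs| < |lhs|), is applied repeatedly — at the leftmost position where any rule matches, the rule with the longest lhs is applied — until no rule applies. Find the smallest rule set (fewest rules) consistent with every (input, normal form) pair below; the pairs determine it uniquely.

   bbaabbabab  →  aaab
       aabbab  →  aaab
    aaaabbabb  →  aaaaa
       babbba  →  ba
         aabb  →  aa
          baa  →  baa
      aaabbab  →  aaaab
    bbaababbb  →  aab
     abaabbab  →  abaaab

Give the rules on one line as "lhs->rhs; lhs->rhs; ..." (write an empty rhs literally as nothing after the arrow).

  | bbaabbabab => aabbabab => aaabab => aaab
  | aabbab => aaab
  | aaaabbabb => aaaaabb => aaaaa
  | babbba => bbba => ba

bab->b; bb->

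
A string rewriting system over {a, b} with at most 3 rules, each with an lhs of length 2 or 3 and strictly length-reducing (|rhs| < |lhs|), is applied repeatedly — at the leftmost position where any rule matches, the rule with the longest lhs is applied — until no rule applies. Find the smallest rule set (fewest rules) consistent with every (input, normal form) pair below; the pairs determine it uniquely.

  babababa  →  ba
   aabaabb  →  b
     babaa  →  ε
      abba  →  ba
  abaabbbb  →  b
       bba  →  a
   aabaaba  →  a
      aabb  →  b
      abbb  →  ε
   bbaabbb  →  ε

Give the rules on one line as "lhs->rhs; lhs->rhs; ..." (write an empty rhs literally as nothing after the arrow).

aa->b; ab->; bb->

  | babababa => bababa => baba => ba
  | aabaabb => bbaabb => aabb => bbb => b
  | babaa => baa => bb => ε
  | abba => ba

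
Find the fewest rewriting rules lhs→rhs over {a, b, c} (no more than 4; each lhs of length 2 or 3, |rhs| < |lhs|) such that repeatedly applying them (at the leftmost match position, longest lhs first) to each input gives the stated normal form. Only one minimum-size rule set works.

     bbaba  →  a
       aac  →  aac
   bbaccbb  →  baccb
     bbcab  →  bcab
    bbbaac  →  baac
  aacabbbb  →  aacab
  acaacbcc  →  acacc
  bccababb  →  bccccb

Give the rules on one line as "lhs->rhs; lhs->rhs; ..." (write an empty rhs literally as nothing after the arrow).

aba->cc; acb->; bab->; bb->b

  | bbaba => baba => a
  | aac
  | bbaccbb => baccbb => baccb
  | bbcab => bcab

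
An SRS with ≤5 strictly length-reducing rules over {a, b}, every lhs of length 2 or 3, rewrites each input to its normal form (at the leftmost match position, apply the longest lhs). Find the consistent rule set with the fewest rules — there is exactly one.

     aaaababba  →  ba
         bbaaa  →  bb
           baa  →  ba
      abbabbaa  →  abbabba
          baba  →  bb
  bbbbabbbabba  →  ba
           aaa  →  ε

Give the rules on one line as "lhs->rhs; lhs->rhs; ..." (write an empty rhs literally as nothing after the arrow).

aa->a; aaa->; aba->b; bbb->b

  | aaaababba => ababba => bbba => ba
  | bbaaa => bb
  | baa => ba
  | abbabbaa => abbabba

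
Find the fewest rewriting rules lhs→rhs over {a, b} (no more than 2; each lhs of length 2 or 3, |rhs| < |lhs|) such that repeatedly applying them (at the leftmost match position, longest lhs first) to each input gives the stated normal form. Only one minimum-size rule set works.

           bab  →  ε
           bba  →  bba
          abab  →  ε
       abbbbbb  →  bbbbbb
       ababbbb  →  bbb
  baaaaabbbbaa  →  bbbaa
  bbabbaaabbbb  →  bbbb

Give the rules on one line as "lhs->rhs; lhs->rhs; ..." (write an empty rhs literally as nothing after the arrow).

ab->b; bab->

  | bab => ε
  | bba
  | abab => bab => ε
  | abbbbbb => bbbbbb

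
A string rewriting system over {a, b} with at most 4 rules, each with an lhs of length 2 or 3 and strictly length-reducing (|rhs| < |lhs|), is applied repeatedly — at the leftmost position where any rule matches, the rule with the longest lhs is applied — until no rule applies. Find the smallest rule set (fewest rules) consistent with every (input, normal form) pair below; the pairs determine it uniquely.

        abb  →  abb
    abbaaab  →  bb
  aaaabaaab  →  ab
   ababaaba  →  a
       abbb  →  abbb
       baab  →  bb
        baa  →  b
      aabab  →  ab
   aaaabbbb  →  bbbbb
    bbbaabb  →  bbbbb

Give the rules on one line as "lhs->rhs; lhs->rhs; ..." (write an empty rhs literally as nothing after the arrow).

aa->b; ba->a; baa->b

  | abb
  | abbaaab => abbab => abab => aab => bb
  | aaaabaaab => baabaaab => bbaaab => bbab => bab => ab
  | ababaaba => aabaaba => bbaaba => bbba => bba => ba => a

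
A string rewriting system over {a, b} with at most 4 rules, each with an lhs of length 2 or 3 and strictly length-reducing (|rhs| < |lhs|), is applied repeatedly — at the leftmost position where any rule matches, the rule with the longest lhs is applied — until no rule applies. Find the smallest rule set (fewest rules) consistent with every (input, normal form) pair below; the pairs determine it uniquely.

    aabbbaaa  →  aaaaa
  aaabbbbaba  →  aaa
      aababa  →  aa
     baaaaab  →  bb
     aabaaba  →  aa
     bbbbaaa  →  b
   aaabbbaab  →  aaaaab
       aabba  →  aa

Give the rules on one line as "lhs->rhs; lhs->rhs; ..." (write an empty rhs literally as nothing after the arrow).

ba->b; bba->; bbb->

  | aabbbaaa => aaaaa
  | aaabbbbaba => aaababa => aaabba => aaa
  | aababa => aabba => aa
  | baaaaab => baaaab => baaab => baab => bab => bb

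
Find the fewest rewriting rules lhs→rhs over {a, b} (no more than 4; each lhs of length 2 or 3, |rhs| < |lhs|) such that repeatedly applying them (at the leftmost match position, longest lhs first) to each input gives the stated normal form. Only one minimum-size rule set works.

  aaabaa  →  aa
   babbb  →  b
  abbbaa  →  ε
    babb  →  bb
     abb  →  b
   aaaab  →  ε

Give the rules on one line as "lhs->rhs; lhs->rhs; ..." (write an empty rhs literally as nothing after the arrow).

  | aaabaa => aabaa => abaa => aa
  | babbb => bbb => b
  | abbbaa => bbaa => ba => ε
  | babb => bb

aab->ab; ab->; ba->; bbb->b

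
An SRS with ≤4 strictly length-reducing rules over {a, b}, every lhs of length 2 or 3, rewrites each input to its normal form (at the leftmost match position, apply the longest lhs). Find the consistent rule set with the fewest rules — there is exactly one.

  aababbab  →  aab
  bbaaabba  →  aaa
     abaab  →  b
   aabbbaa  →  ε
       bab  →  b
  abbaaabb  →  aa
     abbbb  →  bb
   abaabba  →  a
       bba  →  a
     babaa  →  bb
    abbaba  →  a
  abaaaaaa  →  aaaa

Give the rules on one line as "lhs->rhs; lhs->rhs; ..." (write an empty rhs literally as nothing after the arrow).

abb->; ba->; baa->bb; bba->a

  | aababbab => aabbab => aab
  | bbaaabba => aaabba => aaa
  | abaab => abbb => b
  | aabbbaa => abaa => abb => ε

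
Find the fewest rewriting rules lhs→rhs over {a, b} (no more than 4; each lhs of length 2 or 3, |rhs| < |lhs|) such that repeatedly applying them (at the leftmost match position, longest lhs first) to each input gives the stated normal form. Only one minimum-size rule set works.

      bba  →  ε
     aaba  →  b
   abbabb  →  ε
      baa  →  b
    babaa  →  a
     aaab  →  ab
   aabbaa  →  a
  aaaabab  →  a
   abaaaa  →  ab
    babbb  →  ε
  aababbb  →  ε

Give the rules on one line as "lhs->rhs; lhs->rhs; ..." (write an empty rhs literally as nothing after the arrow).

  | bba => aa => ε
  | aaba => ba => b
  | abbabb => aaabb => abb => aa => ε
  | baa => ba => b

aa->; ba->b; bb->a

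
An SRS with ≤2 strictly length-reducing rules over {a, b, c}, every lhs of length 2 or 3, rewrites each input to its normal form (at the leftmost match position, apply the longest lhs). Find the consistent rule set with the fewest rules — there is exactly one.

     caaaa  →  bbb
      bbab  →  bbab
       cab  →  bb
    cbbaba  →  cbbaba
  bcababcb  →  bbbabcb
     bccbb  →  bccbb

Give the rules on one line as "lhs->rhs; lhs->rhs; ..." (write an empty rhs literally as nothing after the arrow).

aaa->bb; ca->b

  | caaaa => baaa => bbb
  | bbab
  | cab => bb
  | cbbaba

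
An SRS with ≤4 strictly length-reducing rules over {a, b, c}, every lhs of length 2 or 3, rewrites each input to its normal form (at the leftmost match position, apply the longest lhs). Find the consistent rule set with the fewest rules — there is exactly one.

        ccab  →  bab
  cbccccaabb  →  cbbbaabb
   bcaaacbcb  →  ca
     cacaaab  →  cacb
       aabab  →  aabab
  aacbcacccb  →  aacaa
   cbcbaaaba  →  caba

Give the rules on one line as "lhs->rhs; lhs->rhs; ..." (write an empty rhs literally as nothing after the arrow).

aaa->; bca->a; bcb->a; cc->b

  | ccab => bab
  | cbccccaabb => cbbccaabb => cbbbaabb
  | bcaaacbcb => aaacbcb => cbcb => ca
  | cacaaab => cacb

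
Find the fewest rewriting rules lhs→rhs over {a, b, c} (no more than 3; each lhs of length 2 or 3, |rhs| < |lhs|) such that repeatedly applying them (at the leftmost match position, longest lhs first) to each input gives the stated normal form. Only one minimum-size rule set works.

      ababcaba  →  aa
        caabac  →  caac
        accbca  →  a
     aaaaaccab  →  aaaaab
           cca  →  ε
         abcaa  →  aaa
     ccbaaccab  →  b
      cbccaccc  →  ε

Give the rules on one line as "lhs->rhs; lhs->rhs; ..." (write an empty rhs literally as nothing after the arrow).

ba->; bc->; cc->b

  | ababcaba => abcaba => aaba => aa
  | caabac => caac
  | accbca => abbca => aba => a
  | aaaaaccab => aaaaabab => aaaaab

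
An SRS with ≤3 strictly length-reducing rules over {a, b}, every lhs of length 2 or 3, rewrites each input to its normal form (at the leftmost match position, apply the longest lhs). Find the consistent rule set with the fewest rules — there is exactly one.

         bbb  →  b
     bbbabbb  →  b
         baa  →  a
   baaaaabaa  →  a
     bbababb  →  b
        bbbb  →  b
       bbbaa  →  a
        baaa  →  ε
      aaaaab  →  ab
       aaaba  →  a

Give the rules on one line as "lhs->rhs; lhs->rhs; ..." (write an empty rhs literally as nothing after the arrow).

  | bbb => bb => b
  | bbbabbb => bbabbb => babbb => bbb => bb => b
  | baa => a
  | baaaaabaa => aaaabaa => aabaa => baa => a

aa->; ba->; bb->b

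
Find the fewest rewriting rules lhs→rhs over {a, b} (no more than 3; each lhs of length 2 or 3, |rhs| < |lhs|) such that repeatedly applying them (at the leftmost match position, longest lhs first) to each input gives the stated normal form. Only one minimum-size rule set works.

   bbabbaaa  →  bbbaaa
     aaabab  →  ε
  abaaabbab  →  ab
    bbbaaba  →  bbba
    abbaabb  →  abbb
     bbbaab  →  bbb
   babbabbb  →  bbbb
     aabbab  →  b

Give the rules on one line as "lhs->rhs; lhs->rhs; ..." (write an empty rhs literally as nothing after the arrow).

  | bbabbaaa => bbbaaa
  | aaabab => aab => ε
  | abaaabbab => ababab => abab => ab
  | bbbaaba => bbba

aab->; bab->b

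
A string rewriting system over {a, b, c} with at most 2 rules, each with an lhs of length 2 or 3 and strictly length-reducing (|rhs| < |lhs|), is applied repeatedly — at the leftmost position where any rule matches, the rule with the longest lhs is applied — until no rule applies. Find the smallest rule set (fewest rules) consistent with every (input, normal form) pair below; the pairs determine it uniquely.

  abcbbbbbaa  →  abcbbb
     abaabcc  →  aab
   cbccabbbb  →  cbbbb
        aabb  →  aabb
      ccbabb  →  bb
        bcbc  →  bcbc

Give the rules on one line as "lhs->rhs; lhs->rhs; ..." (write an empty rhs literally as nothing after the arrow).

ba->; cc->

  | abcbbbbbaa => abcbbbba => abcbbb
  | abaabcc => aabcc => aab
  | cbccabbbb => cbabbbb => cbbbb
  | aabb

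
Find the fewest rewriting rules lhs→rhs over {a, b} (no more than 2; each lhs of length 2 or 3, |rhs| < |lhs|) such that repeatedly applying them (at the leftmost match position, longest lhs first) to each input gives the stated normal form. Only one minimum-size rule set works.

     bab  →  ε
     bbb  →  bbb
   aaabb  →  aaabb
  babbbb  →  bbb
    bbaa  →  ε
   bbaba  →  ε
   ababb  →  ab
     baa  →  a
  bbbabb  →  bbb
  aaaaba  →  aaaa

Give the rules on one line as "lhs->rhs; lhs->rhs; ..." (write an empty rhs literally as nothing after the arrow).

ba->; bab->

  | bab => ε
  | bbb
  | aaabb
  | babbbb => bbb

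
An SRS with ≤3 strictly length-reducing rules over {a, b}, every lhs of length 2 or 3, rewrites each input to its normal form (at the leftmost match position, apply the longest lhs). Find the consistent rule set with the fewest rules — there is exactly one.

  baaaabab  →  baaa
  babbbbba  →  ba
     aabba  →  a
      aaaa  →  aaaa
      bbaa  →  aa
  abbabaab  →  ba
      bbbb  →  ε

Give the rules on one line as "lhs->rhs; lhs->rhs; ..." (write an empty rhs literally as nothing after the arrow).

ab->; bb->

  | baaaabab => baaaab => baaa
  | babbbbba => bbbbba => bbba => ba
  | aabba => aba => a
  | aaaa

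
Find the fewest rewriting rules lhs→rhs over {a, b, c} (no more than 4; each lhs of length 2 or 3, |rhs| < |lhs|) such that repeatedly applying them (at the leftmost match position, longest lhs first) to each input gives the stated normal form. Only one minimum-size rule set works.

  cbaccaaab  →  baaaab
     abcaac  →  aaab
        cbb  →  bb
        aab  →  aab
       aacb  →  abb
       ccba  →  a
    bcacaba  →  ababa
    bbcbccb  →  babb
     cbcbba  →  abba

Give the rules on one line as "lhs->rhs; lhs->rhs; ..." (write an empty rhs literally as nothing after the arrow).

ac->b; bc->a; cb->b; ccb->

  | cbaccaaab => baccaaab => bbcaaab => baaaab
  | abcaac => aaaac => aaab
  | cbb => bb
  | aab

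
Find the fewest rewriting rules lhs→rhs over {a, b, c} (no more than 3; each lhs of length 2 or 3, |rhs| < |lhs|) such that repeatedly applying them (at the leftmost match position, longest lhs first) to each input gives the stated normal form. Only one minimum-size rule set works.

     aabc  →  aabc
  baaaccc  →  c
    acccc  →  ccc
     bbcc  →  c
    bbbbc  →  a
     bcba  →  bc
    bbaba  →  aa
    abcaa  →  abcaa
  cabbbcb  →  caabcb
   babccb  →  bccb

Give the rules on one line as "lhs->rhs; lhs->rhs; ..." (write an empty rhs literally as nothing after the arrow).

ac->; ba->; bb->a

  | aabc
  | baaaccc => aaccc => acc => c
  | acccc => ccc
  | bbcc => acc => c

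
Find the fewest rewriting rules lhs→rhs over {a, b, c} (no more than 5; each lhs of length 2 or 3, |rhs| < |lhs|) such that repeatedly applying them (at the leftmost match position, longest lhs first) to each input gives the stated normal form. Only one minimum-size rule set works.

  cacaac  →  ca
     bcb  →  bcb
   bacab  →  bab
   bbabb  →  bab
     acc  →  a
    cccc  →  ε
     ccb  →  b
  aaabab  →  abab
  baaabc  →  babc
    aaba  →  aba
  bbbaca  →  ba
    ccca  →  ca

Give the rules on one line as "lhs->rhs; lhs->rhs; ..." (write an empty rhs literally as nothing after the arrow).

  | cacaac => caaac => caac => cac => ca
  | bcb
  | bacab => baab => bab
  | bbabb => babb => bab

aa->a; ac->a; bb->b; cc->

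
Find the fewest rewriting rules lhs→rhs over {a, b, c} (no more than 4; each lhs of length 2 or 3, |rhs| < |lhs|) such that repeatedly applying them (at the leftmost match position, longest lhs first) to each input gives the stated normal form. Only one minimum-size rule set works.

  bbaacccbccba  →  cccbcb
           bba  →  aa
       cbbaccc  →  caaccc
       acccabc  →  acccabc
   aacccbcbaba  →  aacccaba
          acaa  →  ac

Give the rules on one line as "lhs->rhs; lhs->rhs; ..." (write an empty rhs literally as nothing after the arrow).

aaa->; aca->ac; bb->a; cba->b

  | bbaacccbccba => aaacccbccba => cccbccba => cccbcb
  | bba => aa
  | cbbaccc => caaccc
  | acccabc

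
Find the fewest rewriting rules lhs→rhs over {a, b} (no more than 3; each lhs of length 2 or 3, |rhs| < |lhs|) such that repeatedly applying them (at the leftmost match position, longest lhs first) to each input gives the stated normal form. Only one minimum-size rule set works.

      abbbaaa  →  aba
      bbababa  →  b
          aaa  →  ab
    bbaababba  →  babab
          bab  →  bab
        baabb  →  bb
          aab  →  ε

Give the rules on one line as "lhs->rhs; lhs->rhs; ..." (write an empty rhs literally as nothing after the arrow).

aaa->ab; aab->; bba->b

  | abbbaaa => abbaa => aba
  | bbababa => bbaba => bba => b
  | aaa => ab
  | bbaababba => bababba => babab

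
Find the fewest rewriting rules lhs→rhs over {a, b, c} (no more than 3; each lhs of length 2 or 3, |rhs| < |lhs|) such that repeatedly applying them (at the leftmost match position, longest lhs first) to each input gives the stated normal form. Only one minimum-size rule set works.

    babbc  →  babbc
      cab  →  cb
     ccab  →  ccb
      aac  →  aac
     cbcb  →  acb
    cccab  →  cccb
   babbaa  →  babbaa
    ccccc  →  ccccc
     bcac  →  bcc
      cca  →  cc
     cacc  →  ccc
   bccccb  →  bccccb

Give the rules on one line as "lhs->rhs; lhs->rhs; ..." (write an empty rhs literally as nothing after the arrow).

  | babbc
  | cab => cb
  | ccab => ccb
  | aac

ca->c; cbc->ac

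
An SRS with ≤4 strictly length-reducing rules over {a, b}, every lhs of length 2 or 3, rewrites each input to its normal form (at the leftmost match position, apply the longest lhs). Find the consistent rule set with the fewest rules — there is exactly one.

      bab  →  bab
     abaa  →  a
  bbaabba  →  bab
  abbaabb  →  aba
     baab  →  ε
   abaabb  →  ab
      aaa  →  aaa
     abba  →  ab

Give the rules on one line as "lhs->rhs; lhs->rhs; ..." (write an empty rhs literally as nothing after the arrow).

baa->bb; bb->; bba->b; bbb->

  | bab
  | abaa => abb => a
  | bbaabba => babba => bab
  | abbaabb => ababb => aba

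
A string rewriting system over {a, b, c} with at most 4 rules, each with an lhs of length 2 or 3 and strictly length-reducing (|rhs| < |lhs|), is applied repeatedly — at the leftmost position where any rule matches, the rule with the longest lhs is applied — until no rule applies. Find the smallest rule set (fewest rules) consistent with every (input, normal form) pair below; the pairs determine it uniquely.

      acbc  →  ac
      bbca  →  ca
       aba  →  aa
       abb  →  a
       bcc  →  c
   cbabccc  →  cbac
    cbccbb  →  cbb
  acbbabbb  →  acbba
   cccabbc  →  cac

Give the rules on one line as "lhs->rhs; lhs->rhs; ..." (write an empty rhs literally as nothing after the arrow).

  | acbc => acc => ac
  | bbca => bca => ca
  | aba => aa
  | abb => ab => a

ab->a; bc->c; cc->c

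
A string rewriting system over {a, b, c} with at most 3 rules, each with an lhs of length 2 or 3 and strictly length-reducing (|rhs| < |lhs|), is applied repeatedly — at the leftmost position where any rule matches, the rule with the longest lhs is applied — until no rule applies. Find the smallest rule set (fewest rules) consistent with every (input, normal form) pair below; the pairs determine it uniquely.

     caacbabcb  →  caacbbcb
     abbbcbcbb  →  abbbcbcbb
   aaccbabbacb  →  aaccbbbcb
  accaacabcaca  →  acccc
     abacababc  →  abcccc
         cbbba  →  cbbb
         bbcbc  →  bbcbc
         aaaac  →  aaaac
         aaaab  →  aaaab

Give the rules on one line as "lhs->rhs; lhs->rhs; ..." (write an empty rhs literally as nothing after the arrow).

  | caacbabcb => caacbbcb
  | abbbcbcbb
  | aaccbabbacb => aaccbbbacb => aaccbbbcb
  | accaacabcaca => accabcaca => accccaca => acccc

aca->; ba->b; cab->cc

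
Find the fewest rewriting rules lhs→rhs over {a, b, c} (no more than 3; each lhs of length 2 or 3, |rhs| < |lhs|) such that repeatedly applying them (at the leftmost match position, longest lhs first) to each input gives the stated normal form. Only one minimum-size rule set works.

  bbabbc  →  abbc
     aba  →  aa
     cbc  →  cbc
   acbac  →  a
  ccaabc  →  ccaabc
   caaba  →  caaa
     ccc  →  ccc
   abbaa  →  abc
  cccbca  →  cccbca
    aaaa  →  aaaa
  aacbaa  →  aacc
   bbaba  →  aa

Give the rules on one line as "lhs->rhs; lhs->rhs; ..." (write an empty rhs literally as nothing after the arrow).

  | bbabbc => babbc => abbc
  | aba => aa
  | cbc
  | acbac => acac => a

ba->a; baa->c; cac->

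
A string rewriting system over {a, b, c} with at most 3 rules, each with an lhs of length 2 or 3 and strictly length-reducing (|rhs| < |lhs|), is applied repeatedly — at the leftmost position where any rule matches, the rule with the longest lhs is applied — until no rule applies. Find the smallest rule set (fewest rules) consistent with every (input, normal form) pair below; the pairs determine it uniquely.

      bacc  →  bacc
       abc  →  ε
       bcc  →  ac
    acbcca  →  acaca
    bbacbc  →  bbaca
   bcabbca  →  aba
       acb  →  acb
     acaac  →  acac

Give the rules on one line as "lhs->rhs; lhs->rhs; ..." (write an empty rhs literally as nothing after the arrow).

  | bacc
  | abc => ε
  | bcc => ac
  | acbcca => acaca

aa->a; abc->; bc->a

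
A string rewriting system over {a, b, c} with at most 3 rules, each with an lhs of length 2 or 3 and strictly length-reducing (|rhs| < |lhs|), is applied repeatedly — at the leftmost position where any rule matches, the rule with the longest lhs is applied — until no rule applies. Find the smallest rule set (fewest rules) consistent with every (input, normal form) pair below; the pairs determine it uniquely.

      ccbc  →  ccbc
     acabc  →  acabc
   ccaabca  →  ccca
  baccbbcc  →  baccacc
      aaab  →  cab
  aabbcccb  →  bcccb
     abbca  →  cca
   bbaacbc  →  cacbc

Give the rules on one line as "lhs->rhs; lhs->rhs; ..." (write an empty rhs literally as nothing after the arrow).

aa->c; aab->; bb->a

  | ccbc
  | acabc
  | ccaabca => ccca
  | baccbbcc => baccacc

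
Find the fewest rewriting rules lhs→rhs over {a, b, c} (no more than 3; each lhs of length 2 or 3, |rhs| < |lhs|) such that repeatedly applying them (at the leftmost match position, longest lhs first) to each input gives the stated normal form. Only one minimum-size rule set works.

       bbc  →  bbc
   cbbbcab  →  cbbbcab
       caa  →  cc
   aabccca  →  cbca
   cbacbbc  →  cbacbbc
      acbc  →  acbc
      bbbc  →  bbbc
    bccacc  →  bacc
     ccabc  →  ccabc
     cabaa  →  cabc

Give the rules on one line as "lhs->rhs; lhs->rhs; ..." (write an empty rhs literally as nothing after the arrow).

  | bbc
  | cbbbcab
  | caa => cc
  | aabccca => cbccca => cbca

aa->c; bcc->b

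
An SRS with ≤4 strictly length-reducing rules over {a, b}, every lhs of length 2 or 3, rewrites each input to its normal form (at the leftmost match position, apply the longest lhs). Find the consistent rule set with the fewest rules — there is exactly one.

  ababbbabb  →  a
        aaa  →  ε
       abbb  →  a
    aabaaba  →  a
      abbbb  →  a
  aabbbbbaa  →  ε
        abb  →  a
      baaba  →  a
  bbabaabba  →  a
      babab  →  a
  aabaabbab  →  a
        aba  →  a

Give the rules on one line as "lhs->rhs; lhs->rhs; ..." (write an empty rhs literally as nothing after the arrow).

aa->a; aaa->; ab->a; ba->a

  | ababbbabb => aabbbabb => abbbabb => abbabb => ababb => aabb => abb => ab => a
  | aaa => ε
  | abbb => abb => ab => a
  | aabaaba => abaaba => aaaba => ba => a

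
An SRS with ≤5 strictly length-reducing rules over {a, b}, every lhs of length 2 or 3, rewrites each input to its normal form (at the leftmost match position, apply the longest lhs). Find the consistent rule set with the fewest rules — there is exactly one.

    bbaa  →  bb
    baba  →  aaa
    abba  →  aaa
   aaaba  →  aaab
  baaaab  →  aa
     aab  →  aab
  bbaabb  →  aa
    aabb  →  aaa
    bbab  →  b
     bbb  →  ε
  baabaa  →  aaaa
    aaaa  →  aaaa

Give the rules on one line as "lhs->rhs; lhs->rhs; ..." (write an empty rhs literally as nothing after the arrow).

  | bbaa => bba => bb
  | baba => aaa
  | abba => aaa
  | aaaba => aaab

abb->aa; ba->b; bab->aa; bbb->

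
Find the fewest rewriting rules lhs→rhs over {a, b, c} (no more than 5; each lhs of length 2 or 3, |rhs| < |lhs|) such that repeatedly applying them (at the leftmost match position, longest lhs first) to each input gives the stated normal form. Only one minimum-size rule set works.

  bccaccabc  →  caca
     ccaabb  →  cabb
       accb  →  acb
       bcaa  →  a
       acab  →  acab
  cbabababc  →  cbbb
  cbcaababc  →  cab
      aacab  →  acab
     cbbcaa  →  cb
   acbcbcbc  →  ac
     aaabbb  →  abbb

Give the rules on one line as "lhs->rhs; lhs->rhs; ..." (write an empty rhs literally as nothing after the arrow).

aa->a; ba->b; bc->; cc->c

  | bccaccabc => caccabc => cacabc => caca
  | ccaabb => caabb => cabb
  | accb => acb
  | bcaa => aa => a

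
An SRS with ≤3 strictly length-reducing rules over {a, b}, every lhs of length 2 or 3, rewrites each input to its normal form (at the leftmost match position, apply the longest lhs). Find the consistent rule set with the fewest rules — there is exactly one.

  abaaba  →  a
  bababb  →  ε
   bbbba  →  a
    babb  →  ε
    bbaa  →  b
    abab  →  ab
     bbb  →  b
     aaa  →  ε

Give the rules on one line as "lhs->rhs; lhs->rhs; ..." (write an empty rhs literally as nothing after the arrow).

aa->b; ba->; bb->

  | abaaba => aaba => bba => a
  | bababb => babb => bb => ε
  | bbbba => bba => a
  | babb => bb => ε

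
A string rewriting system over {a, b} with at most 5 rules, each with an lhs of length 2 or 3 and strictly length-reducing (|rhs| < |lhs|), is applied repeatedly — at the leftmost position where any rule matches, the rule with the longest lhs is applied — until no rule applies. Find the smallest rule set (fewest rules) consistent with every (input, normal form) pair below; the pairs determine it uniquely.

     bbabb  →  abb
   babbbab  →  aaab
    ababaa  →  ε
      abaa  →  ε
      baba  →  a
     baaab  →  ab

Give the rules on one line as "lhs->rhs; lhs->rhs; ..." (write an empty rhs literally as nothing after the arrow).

  | bbabb => babb => abb
  | babbbab => abbbab => aaab
  | ababaa => babaa => abaa => baa => ε
  | abaa => baa => ε

aba->ba; ba->a; baa->; bbb->a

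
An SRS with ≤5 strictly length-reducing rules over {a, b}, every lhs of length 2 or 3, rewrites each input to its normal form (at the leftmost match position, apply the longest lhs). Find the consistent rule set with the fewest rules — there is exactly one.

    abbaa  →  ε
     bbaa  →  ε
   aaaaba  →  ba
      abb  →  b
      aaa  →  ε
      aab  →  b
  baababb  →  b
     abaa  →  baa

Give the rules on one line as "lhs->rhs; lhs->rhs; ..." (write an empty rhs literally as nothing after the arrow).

  | abbaa => bbaa => aaa => ε
  | bbaa => aaa => ε
  | aaaaba => aba => ba
  | abb => bb => b

aaa->; ab->b; bb->b; bba->aa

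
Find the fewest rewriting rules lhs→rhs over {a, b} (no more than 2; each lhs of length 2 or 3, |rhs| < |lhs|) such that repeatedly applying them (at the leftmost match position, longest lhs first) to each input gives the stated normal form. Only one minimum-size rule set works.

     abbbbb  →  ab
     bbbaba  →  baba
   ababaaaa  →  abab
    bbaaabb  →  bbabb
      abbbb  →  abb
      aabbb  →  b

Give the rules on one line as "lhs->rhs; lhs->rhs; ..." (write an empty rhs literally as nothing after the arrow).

  | abbbbb => abbb => ab
  | bbbaba => baba
  | ababaaaa => ababaa => abab
  | bbaaabb => bbabb

aa->; bbb->b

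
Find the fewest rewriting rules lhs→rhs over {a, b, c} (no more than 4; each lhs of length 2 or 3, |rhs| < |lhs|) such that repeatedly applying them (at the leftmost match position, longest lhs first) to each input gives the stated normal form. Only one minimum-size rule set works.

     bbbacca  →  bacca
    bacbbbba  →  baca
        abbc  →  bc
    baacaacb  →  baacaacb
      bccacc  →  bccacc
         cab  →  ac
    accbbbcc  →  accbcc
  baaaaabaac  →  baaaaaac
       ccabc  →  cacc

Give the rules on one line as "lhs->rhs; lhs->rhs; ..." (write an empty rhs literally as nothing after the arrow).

ab->; bb->; cab->ac

  | bbbacca => bacca
  | bacbbbba => bacbba => baca
  | abbc => bc
  | baacaacb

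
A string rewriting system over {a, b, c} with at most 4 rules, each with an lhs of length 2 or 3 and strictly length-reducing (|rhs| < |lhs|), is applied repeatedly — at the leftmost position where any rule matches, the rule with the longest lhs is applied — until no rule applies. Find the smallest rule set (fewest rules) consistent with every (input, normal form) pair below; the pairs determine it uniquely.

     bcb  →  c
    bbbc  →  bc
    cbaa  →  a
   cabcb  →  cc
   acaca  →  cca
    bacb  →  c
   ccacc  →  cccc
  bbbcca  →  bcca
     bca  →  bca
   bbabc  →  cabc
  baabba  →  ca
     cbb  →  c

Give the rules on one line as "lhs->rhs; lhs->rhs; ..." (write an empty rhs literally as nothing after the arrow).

  | bcb => bb => c
  | bbbc => cbc => bc
  | cbaa => baa => a
  | cabcb => cabb => cac => cc

ac->c; baa->a; bb->c; cb->b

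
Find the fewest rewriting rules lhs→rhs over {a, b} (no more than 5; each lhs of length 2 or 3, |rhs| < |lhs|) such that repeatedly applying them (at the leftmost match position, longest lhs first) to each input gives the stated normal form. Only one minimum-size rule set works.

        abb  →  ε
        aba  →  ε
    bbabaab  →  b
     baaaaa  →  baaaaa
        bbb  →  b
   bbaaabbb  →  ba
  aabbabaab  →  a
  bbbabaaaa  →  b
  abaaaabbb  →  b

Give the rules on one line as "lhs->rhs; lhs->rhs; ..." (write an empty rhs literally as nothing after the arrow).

ab->; aba->ab; abb->; bb->b

  | abb => ε
  | aba => ab => ε
  | bbabaab => babaab => babab => babb => b
  | baaaaa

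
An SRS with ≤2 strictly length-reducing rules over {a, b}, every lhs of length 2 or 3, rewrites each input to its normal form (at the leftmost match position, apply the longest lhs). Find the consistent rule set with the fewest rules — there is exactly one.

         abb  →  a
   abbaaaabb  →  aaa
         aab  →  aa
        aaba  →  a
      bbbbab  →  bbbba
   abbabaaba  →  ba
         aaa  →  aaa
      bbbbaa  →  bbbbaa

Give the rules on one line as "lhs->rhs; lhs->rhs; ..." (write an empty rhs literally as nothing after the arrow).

  | abb => ab => a
  | abbaaaabb => abaaaabb => aaabb => aaab => aaa
  | aab => aa
  | aaba => a

ab->a; aba->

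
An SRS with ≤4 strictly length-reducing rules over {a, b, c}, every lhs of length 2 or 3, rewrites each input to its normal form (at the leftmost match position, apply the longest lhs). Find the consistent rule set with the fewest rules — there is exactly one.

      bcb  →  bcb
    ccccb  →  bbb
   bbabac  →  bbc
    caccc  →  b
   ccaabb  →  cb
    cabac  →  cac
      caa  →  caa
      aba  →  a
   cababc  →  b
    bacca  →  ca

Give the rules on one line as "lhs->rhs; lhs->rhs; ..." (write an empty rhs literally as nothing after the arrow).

  | bcb
  | ccccb => bccb => bbb
  | bbabac => bcbac => bccc => bbc
  | caccc => cabc => cc => b

ab->; ba->c; bca->ca; cc->b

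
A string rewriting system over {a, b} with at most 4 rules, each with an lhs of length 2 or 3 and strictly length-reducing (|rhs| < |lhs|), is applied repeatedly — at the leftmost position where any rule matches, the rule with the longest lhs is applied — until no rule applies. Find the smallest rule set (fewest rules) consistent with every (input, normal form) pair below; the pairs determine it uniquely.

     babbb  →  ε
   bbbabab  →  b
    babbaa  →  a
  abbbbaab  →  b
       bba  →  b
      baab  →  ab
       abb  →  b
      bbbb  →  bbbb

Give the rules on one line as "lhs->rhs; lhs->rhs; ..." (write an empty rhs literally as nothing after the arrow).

  | babbb => babb => bab => ba => ε
  | bbbabab => bbbaab => bbab => bba => b
  | babbaa => babaa => baaa => aa => a
  | abbbbaab => bbbaab => bbab => bba => b

aa->a; abb->b; ba->; bab->ba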